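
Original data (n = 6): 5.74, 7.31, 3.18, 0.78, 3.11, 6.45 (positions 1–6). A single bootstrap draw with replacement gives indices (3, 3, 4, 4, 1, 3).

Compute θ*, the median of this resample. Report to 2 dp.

Resample values: 3.18, 3.18, 0.78, 0.78, 5.74, 3.18.
Sorted: 0.78, 0.78, 3.18, 3.18, 3.18, 5.74
Median = average of the two middle values = 3.18

θ* = 3.18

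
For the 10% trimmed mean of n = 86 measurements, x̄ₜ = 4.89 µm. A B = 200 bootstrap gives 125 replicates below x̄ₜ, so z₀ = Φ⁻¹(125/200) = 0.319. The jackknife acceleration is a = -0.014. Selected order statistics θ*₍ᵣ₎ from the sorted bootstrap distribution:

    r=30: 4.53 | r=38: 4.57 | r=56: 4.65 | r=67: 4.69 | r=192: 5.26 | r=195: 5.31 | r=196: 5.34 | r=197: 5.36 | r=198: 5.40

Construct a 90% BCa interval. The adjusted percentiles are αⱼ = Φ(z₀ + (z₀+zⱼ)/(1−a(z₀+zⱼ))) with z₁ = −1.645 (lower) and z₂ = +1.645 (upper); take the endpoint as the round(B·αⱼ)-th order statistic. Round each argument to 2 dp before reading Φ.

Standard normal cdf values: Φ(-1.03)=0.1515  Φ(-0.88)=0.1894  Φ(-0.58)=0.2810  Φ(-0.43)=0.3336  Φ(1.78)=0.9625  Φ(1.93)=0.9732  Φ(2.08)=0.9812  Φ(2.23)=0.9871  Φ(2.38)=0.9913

(4.53, 5.36)

Lower: z₀ + z₁ = 0.319 + (-1.645) = -1.326; 1 − a(z₀+z₁) = 1 − (-0.014)(-1.326) = 0.9814; argument = 0.319 + (-1.326)/0.9814 = -1.0321 → -1.03.
α₁ = Φ(-1.03) = 0.1515; rank = round(200 × 0.1515) = 30; θ*₍30₎ = 4.53.
Upper: z₀ + z₂ = 1.964; 1 − a(z₀+z₂) = 1.0275; argument = 2.2304 → 2.23; α₂ = 0.9871; rank = 197; θ*₍197₎ = 5.36.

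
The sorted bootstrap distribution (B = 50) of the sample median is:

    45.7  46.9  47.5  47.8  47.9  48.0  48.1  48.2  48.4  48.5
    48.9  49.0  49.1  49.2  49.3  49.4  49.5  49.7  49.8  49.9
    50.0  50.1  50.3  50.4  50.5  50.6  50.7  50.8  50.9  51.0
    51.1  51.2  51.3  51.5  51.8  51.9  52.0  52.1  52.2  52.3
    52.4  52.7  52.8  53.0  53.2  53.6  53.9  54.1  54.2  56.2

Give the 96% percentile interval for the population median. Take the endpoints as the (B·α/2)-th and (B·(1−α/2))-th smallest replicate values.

(45.7, 54.2)

α = 0.04; lower rank = 50 × 0.020 = 1; upper rank = 50 × 0.980 = 49.
The 1st smallest replicate is 45.7; the 49th is 54.2.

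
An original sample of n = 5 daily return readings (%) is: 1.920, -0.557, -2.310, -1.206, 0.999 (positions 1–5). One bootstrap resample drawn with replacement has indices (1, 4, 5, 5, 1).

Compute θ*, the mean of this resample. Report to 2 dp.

θ* = 0.93

Resample values: 1.920, -1.206, 0.999, 0.999, 1.920.
Mean = (1.920 + (-1.206) + 0.999 + 0.999 + 1.920) / 5 = 4.6320 / 5 = 0.93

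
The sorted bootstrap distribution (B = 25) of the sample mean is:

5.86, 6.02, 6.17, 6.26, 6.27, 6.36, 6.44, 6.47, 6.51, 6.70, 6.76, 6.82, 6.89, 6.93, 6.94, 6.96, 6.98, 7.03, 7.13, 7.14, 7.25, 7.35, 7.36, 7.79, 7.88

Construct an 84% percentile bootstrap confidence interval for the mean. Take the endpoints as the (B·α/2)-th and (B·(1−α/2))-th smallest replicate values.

(6.02, 7.36)

α = 0.16; lower rank = 25 × 0.080 = 2; upper rank = 25 × 0.920 = 23.
The 2nd smallest replicate is 6.02; the 23rd is 7.36.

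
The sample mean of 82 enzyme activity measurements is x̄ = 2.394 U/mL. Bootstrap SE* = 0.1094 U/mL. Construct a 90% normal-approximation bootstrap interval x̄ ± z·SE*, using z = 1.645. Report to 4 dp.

(2.2140, 2.5740)

Margin = 1.645 × 0.1094 = 0.17996
Interval: 2.394 ± 0.17996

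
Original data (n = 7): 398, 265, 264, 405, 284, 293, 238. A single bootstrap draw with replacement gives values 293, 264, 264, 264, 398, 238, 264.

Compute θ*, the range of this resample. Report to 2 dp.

θ* = 160.00

Range = 398 − 238 = 160.00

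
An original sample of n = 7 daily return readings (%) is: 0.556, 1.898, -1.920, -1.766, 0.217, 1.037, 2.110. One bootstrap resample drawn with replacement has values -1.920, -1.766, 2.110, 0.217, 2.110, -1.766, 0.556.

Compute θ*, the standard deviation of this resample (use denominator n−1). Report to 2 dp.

Mean = -0.0656; sum of squared deviations = 19.1542
s² = 19.1542 / 6 = 3.1924
s = √3.1924 = 1.79

θ* = 1.79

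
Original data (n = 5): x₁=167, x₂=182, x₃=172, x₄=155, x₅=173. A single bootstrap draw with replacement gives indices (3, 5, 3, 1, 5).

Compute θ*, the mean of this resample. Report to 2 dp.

θ* = 171.40

Resample values: 172, 173, 172, 167, 173.
Mean = (172 + 173 + 172 + 167 + 173) / 5 = 857.0 / 5 = 171.40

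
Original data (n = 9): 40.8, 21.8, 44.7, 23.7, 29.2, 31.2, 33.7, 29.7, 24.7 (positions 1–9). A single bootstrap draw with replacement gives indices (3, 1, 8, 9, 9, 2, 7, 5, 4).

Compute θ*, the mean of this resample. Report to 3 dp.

Resample values: 44.7, 40.8, 29.7, 24.7, 24.7, 21.8, 33.7, 29.2, 23.7.
Mean = (44.7 + 40.8 + 29.7 + 24.7 + 24.7 + 21.8 + 33.7 + 29.2 + 23.7) / 9 = 273.00 / 9 = 30.333

θ* = 30.333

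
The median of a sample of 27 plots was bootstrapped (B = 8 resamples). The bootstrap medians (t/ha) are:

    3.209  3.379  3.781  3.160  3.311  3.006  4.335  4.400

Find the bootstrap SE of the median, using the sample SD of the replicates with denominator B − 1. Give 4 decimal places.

Bootstrap SE is the standard deviation of the 8 replicate medians.
Mean of replicates: (3.209 + 3.379 + 3.781 + 3.160 + 3.311 + 3.006 + 4.335 + 4.400) / 8 = 28.58100 / 8 = 3.57262
Sum of squared deviations: (−0.36362)² + (−0.19362)² + (+0.20838)² + (−0.41262)² + (−0.26162)² + (−0.56663)² + (+0.76238)² + (+0.82738)² = 2.03867
Variance = 2.03867 / 7 = 0.29124
SE* = √0.29124

SE* = 0.5397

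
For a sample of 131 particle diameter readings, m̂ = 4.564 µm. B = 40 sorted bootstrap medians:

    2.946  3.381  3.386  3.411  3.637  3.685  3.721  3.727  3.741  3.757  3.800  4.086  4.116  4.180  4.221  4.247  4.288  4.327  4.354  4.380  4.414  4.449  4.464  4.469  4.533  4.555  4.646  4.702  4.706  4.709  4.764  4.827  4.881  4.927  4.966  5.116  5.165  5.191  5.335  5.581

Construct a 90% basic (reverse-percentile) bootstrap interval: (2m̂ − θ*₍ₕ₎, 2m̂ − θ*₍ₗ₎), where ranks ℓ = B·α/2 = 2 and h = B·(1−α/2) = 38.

(3.937, 5.747)

Percentile endpoints at ranks 2 and 38: θ*₍2₎ = 3.381, θ*₍38₎ = 5.191.
Basic interval reflects these around m̂:
  lower = 2 × 4.564 − 5.191 = 3.937
  upper = 2 × 4.564 − 3.381 = 5.747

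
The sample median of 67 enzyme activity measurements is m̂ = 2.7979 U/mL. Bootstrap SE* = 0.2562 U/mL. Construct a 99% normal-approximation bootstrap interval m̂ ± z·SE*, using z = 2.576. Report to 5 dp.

(2.13793, 3.45787)

Margin = 2.576 × 0.2562 = 0.659971
Interval: 2.7979 ± 0.659971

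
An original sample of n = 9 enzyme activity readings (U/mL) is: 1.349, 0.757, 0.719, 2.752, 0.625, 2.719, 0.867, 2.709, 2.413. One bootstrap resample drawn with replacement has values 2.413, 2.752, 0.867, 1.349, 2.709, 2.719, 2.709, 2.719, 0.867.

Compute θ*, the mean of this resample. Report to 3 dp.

Mean = (2.413 + 2.752 + 0.867 + 1.349 + 2.709 + 2.719 + 2.709 + 2.719 + 0.867) / 9 = 19.1040 / 9 = 2.123

θ* = 2.123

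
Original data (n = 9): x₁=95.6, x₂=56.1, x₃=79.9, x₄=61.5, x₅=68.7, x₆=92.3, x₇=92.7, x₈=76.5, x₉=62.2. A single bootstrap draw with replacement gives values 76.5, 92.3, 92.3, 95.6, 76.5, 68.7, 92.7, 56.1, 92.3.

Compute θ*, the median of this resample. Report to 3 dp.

Sorted: 56.1, 68.7, 76.5, 76.5, 92.3, 92.3, 92.3, 92.7, 95.6
Median = middle value = 92.300

θ* = 92.300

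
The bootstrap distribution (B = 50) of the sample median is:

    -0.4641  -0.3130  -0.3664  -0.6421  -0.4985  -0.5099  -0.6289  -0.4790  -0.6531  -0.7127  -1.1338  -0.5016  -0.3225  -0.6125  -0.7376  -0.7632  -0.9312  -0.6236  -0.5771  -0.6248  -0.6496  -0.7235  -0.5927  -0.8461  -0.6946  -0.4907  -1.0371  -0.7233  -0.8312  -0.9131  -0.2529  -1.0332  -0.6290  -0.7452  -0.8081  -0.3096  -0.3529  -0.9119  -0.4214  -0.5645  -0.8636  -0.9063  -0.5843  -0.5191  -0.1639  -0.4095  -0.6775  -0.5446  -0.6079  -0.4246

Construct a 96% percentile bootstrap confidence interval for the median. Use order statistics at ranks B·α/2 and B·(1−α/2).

(-1.1338, -0.2529)

Sorted replicates: -1.1338, -1.0371, -1.0332, -0.9312, -0.9131, -0.9119, -0.9063, -0.8636, -0.8461, -0.8312, -0.8081, -0.7632, -0.7452, -0.7376, -0.7235, -0.7233, -0.7127, -0.6946, -0.6775, -0.6531, -0.6496, -0.6421, -0.6290, -0.6289, -0.6248, -0.6236, -0.6125, -0.6079, -0.5927, -0.5843, -0.5771, -0.5645, -0.5446, -0.5191, -0.5099, -0.5016, -0.4985, -0.4907, -0.4790, -0.4641, -0.4246, -0.4214, -0.4095, -0.3664, -0.3529, -0.3225, -0.3130, -0.3096, -0.2529, -0.1639
α = 0.04; lower rank = 50 × 0.020 = 1; upper rank = 50 × 0.980 = 49.
The 1st smallest replicate is -1.1338; the 49th is -0.2529.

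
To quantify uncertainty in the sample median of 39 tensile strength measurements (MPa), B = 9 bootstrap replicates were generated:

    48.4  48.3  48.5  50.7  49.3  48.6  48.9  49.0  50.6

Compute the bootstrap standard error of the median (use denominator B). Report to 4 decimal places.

SE* = 0.8578

Bootstrap SE is the standard deviation of the 9 replicate medians.
Mean of replicates: (48.4 + 48.3 + 48.5 + 50.7 + 49.3 + 48.6 + 48.9 + 49.0 + 50.6) / 9 = 442.30000 / 9 = 49.14444
Sum of squared deviations: (−0.74444)² + (−0.84444)² + (−0.64444)² + (+1.55556)² + (+0.15556)² + (−0.54444)² + (−0.24444)² + (−0.14444)² + (+1.45556)² = 6.62222
Variance = 6.62222 / 9 = 0.73580
SE* = √0.73580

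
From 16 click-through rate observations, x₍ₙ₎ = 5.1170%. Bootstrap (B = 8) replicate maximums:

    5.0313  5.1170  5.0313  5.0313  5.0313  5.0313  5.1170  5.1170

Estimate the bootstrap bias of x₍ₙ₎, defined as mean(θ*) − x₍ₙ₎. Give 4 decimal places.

mean(θ*) = (5.0313 + 5.1170 + 5.0313 + 5.0313 + 5.0313 + 5.0313 + 5.1170 + 5.1170) / 8 = 5.06344
bias = 5.06344 − 5.1170

bias = −0.0536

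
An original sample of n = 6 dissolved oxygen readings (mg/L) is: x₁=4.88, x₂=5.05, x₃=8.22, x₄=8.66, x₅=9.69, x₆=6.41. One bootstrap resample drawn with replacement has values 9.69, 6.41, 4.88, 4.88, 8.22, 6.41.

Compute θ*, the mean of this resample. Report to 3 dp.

Mean = (9.69 + 6.41 + 4.88 + 4.88 + 8.22 + 6.41) / 6 = 40.490 / 6 = 6.748

θ* = 6.748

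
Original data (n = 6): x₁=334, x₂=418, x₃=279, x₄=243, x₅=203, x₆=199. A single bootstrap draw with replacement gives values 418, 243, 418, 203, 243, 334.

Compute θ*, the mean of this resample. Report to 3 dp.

Mean = (418 + 243 + 418 + 203 + 243 + 334) / 6 = 1859.0 / 6 = 309.833

θ* = 309.833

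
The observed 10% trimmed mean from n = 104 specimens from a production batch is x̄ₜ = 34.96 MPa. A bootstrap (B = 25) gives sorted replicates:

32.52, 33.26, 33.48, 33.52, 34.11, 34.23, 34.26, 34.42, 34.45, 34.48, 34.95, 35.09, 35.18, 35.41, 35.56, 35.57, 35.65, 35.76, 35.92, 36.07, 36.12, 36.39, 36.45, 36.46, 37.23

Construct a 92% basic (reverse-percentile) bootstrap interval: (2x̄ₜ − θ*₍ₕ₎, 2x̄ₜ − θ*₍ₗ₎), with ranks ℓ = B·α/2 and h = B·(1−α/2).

Percentile endpoints at ranks 1 and 24: θ*₍1₎ = 32.52, θ*₍24₎ = 36.46.
Basic interval reflects these around x̄ₜ:
  lower = 2 × 34.96 − 36.46 = 33.46
  upper = 2 × 34.96 − 32.52 = 37.40

(33.46, 37.40)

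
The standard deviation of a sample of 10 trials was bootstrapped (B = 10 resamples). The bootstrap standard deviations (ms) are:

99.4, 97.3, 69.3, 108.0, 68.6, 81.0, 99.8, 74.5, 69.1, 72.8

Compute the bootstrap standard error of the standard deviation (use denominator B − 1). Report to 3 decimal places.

SE* = 15.419

Bootstrap SE is the standard deviation of the 10 replicate standard deviations.
Mean of replicates: (99.4 + 97.3 + 69.3 + 108.0 + 68.6 + 81.0 + 99.8 + 74.5 + 69.1 + 72.8) / 10 = 839.8000 / 10 = 83.9800
Sum of squared deviations: (+15.4200)² + (+13.3200)² + (−14.6800)² + (+24.0200)² + (−15.3800)² + (−2.9800)² + (+15.8200)² + (−9.4800)² + (−14.8800)² + (−11.1800)² = 2139.6360
Variance = 2139.6360 / 9 = 237.7373
SE* = √237.7373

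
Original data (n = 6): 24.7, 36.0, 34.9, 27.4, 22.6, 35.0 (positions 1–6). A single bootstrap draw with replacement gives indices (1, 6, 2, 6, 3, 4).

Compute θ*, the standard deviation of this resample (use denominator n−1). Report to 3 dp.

Resample values: 24.7, 35.0, 36.0, 35.0, 34.9, 27.4.
Mean = 32.1667; sum of squared deviations = 116.6933
s² = 116.6933 / 5 = 23.3387
s = √23.3387 = 4.831

θ* = 4.831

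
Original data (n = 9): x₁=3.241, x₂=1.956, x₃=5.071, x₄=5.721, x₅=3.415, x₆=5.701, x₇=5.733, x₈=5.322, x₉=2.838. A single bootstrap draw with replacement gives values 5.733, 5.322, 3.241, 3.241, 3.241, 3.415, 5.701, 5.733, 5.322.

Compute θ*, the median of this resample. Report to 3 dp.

Sorted: 3.241, 3.241, 3.241, 3.415, 5.322, 5.322, 5.701, 5.733, 5.733
Median = middle value = 5.322

θ* = 5.322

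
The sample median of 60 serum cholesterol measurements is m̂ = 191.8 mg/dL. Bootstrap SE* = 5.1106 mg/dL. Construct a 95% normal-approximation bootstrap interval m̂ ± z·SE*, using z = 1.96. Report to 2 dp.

(181.78, 201.82)

Margin = 1.96 × 5.1106 = 10.017
Interval: 191.8 ± 10.017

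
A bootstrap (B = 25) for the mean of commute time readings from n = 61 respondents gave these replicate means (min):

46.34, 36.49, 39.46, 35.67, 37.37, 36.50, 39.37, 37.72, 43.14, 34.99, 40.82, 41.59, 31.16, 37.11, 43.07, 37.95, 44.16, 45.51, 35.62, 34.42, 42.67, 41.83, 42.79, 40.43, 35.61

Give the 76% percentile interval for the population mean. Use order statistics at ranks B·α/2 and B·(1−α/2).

(34.99, 43.14)

Sorted replicates: 31.16, 34.42, 34.99, 35.61, 35.62, 35.67, 36.49, 36.50, 37.11, 37.37, 37.72, 37.95, 39.37, 39.46, 40.43, 40.82, 41.59, 41.83, 42.67, 42.79, 43.07, 43.14, 44.16, 45.51, 46.34
α = 0.24; lower rank = 25 × 0.120 = 3; upper rank = 25 × 0.880 = 22.
The 3rd smallest replicate is 34.99; the 22nd is 43.14.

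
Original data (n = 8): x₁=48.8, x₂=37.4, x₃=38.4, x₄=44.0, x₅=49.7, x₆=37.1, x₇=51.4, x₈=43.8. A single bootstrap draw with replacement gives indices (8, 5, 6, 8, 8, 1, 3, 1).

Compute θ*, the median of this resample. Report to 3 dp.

θ* = 43.800

Resample values: 43.8, 49.7, 37.1, 43.8, 43.8, 48.8, 38.4, 48.8.
Sorted: 37.1, 38.4, 43.8, 43.8, 43.8, 48.8, 48.8, 49.7
Median = average of the two middle values = 43.800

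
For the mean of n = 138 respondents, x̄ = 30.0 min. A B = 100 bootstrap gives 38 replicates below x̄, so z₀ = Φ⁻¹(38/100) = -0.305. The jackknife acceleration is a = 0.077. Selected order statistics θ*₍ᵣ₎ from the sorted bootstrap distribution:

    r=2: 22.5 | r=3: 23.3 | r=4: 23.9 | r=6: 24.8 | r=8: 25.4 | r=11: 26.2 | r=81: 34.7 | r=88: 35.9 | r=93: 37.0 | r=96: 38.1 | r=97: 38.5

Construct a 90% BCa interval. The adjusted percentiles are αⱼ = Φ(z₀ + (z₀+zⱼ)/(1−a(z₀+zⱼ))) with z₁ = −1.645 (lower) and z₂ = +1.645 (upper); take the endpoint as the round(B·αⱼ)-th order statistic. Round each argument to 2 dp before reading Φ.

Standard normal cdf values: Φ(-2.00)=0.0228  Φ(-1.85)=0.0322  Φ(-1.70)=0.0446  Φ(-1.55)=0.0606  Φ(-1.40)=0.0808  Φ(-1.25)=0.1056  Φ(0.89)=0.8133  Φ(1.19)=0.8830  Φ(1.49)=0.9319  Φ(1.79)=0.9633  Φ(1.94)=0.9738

Lower: z₀ + z₁ = -0.305 + (-1.645) = -1.950; 1 − a(z₀+z₁) = 1 − (0.077)(-1.950) = 1.1502; argument = -0.305 + (-1.950)/1.1502 = -2.0004 → -2.00.
α₁ = Φ(-2.00) = 0.0228; rank = round(100 × 0.0228) = 2; θ*₍2₎ = 22.5.
Upper: z₀ + z₂ = 1.340; 1 − a(z₀+z₂) = 0.8968; argument = 1.1892 → 1.19; α₂ = 0.8830; rank = 88; θ*₍88₎ = 35.9.

(22.5, 35.9)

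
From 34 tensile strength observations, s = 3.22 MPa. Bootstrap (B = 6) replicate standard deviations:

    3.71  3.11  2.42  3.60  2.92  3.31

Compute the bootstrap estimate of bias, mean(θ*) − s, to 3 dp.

bias = −0.042

mean(θ*) = (3.71 + 3.11 + 2.42 + 3.60 + 2.92 + 3.31) / 6 = 3.1783
bias = 3.1783 − 3.22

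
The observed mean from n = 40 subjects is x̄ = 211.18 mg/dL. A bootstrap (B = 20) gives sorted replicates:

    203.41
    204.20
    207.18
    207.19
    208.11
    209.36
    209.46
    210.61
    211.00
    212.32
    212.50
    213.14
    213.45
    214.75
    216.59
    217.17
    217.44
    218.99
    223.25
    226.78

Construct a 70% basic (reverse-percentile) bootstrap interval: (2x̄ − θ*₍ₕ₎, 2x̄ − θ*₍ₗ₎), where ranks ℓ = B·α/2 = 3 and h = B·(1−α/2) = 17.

Percentile endpoints at ranks 3 and 17: θ*₍3₎ = 207.18, θ*₍17₎ = 217.44.
Basic interval reflects these around x̄:
  lower = 2 × 211.18 − 217.44 = 204.92
  upper = 2 × 211.18 − 207.18 = 215.18

(204.92, 215.18)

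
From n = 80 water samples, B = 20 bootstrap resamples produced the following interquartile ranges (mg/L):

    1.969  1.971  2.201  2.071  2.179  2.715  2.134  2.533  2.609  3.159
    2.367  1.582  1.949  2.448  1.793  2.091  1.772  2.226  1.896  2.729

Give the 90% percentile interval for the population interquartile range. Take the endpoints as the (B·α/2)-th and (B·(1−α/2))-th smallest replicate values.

Sorted replicates: 1.582, 1.772, 1.793, 1.896, 1.949, 1.969, 1.971, 2.071, 2.091, 2.134, 2.179, 2.201, 2.226, 2.367, 2.448, 2.533, 2.609, 2.715, 2.729, 3.159
α = 0.10; lower rank = 20 × 0.050 = 1; upper rank = 20 × 0.950 = 19.
The 1st smallest replicate is 1.582; the 19th is 2.729.

(1.582, 2.729)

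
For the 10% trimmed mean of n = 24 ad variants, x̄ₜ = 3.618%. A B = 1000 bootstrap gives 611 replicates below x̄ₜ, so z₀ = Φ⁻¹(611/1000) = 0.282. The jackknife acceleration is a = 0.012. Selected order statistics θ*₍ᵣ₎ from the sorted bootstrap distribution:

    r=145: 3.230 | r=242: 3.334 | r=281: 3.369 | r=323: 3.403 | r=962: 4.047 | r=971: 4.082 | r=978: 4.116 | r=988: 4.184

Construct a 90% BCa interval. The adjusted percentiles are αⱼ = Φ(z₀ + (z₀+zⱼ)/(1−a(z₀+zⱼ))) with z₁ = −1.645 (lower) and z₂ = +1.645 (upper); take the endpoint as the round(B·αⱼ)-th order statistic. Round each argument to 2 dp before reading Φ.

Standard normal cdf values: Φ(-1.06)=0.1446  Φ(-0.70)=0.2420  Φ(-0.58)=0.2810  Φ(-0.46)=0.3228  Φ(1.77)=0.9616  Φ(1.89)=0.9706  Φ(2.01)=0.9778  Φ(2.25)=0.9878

(3.230, 4.184)

Lower: z₀ + z₁ = 0.282 + (-1.645) = -1.363; 1 − a(z₀+z₁) = 1 − (0.012)(-1.363) = 1.0164; argument = 0.282 + (-1.363)/1.0164 = -1.0591 → -1.06.
α₁ = Φ(-1.06) = 0.1446; rank = round(1000 × 0.1446) = 145; θ*₍145₎ = 3.230.
Upper: z₀ + z₂ = 1.927; 1 − a(z₀+z₂) = 0.9769; argument = 2.2546 → 2.25; α₂ = 0.9878; rank = 988; θ*₍988₎ = 4.184.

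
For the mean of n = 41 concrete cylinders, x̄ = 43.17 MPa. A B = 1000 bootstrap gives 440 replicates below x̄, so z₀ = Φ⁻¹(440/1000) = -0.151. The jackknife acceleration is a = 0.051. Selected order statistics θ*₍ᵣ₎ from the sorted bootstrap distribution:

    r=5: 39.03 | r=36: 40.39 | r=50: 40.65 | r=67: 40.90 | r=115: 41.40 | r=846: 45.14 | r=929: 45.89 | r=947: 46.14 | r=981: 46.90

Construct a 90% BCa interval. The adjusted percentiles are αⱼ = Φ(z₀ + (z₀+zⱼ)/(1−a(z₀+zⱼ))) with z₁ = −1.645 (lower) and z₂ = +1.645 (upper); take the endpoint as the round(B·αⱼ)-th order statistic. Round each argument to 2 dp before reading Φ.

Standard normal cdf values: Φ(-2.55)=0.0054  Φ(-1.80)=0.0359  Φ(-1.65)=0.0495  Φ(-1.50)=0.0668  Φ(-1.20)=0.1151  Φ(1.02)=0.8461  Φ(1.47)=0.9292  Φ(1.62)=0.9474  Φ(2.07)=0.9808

Lower: z₀ + z₁ = -0.151 + (-1.645) = -1.796; 1 − a(z₀+z₁) = 1 − (0.051)(-1.796) = 1.0916; argument = -0.151 + (-1.796)/1.0916 = -1.7963 → -1.80.
α₁ = Φ(-1.80) = 0.0359; rank = round(1000 × 0.0359) = 36; θ*₍36₎ = 40.39.
Upper: z₀ + z₂ = 1.494; 1 − a(z₀+z₂) = 0.9238; argument = 1.4662 → 1.47; α₂ = 0.9292; rank = 929; θ*₍929₎ = 45.89.

(40.39, 45.89)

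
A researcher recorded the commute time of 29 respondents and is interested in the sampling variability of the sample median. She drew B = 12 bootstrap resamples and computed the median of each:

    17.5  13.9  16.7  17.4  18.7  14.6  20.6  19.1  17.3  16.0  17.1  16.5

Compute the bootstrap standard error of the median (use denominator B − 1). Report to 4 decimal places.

SE* = 1.8419

Bootstrap SE is the standard deviation of the 12 replicate medians.
Mean of replicates: (17.5 + 13.9 + 16.7 + 17.4 + 18.7 + 14.6 + 20.6 + 19.1 + 17.3 + 16.0 + 17.1 + 16.5) / 12 = 205.40000 / 12 = 17.11667
Sum of squared deviations: (+0.38333)² + (−3.21667)² + (−0.41667)² + (+0.28333)² + (+1.58333)² + (−2.51667)² + (+3.48333)² + (+1.98333)² + (+0.18333)² + (−1.11667)² + (−0.01667)² + (−0.61667)² = 37.31667
Variance = 37.31667 / 11 = 3.39242
SE* = √3.39242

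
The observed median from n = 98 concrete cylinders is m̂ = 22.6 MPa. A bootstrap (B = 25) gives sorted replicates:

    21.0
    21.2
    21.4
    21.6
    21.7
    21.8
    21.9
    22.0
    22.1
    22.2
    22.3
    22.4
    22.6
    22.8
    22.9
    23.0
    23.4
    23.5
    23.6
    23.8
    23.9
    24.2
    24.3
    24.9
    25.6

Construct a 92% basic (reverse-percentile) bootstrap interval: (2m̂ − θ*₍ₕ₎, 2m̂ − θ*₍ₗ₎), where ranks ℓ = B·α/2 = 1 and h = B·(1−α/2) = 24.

(20.3, 24.2)

Percentile endpoints at ranks 1 and 24: θ*₍1₎ = 21.0, θ*₍24₎ = 24.9.
Basic interval reflects these around m̂:
  lower = 2 × 22.6 − 24.9 = 20.3
  upper = 2 × 22.6 − 21.0 = 24.2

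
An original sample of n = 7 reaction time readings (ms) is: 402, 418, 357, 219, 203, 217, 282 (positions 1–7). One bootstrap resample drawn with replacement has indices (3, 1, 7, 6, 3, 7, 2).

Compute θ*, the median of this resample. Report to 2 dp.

θ* = 357.00

Resample values: 357, 402, 282, 217, 357, 282, 418.
Sorted: 217, 282, 282, 357, 357, 402, 418
Median = middle value = 357.00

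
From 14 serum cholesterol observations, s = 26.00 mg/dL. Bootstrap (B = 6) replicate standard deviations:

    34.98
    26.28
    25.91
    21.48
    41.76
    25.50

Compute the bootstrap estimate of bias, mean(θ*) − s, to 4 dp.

bias = +3.3183

mean(θ*) = (34.98 + 26.28 + 25.91 + 21.48 + 41.76 + 25.50) / 6 = 29.31833
bias = 29.31833 − 26.00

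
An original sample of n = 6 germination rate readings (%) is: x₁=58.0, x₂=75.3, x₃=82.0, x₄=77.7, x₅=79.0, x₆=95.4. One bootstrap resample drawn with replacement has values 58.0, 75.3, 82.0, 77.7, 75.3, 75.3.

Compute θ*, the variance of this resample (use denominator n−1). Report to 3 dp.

Mean = 73.9333; sum of squared deviations = 338.7333
s² = 338.7333 / 5 = 67.7467

θ* = 67.747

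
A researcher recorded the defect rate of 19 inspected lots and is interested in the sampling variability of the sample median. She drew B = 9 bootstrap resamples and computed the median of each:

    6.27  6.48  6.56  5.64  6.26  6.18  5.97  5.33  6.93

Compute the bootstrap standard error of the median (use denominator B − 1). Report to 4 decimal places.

SE* = 0.4834

Bootstrap SE is the standard deviation of the 9 replicate medians.
Mean of replicates: (6.27 + 6.48 + 6.56 + 5.64 + 6.26 + 6.18 + 5.97 + 5.33 + 6.93) / 9 = 55.62000 / 9 = 6.18000
Sum of squared deviations: (+0.09000)² + (+0.30000)² + (+0.38000)² + (−0.54000)² + (+0.08000)² + (+0.00000)² + (−0.21000)² + (−0.85000)² + (+0.75000)² = 1.86960
Variance = 1.86960 / 8 = 0.23370
SE* = √0.23370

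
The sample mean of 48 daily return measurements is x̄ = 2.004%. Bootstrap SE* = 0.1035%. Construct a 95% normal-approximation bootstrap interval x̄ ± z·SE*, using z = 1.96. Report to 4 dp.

(1.8011, 2.2069)

Margin = 1.96 × 0.1035 = 0.20286
Interval: 2.004 ± 0.20286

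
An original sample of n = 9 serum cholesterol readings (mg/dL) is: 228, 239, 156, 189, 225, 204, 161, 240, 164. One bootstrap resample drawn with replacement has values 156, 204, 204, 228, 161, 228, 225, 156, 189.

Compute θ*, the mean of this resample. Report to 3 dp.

θ* = 194.556

Mean = (156 + 204 + 204 + 228 + 161 + 228 + 225 + 156 + 189) / 9 = 1751.0 / 9 = 194.556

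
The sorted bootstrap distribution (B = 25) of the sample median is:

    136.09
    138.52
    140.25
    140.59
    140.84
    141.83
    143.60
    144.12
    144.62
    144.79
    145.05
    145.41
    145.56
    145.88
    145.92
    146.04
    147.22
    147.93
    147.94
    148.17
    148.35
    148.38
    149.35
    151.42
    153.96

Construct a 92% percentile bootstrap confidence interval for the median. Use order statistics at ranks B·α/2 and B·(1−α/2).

(136.09, 151.42)

α = 0.08; lower rank = 25 × 0.040 = 1; upper rank = 25 × 0.960 = 24.
The 1st smallest replicate is 136.09; the 24th is 151.42.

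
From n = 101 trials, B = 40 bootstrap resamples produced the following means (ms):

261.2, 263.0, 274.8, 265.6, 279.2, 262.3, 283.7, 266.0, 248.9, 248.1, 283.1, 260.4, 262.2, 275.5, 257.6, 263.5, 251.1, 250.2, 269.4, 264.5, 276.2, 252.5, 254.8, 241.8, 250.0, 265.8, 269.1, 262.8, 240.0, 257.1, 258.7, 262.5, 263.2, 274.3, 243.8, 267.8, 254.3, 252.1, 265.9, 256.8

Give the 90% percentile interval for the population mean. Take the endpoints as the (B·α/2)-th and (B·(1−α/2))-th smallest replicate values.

(241.8, 279.2)

Sorted replicates: 240.0, 241.8, 243.8, 248.1, 248.9, 250.0, 250.2, 251.1, 252.1, 252.5, 254.3, 254.8, 256.8, 257.1, 257.6, 258.7, 260.4, 261.2, 262.2, 262.3, 262.5, 262.8, 263.0, 263.2, 263.5, 264.5, 265.6, 265.8, 265.9, 266.0, 267.8, 269.1, 269.4, 274.3, 274.8, 275.5, 276.2, 279.2, 283.1, 283.7
α = 0.10; lower rank = 40 × 0.050 = 2; upper rank = 40 × 0.950 = 38.
The 2nd smallest replicate is 241.8; the 38th is 279.2.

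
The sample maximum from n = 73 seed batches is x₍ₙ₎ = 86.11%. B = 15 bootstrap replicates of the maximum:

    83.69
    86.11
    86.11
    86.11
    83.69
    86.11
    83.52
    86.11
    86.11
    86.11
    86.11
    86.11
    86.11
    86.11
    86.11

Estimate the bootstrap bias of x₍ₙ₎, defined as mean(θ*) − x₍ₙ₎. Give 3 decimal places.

mean(θ*) = (83.69 + 86.11 + 86.11 + 86.11 + 83.69 + 86.11 + 83.52 + 86.11 + 86.11 + 86.11 + 86.11 + 86.11 + 86.11 + 86.11 + 86.11) / 15 = 85.6147
bias = 85.6147 − 86.11

bias = −0.495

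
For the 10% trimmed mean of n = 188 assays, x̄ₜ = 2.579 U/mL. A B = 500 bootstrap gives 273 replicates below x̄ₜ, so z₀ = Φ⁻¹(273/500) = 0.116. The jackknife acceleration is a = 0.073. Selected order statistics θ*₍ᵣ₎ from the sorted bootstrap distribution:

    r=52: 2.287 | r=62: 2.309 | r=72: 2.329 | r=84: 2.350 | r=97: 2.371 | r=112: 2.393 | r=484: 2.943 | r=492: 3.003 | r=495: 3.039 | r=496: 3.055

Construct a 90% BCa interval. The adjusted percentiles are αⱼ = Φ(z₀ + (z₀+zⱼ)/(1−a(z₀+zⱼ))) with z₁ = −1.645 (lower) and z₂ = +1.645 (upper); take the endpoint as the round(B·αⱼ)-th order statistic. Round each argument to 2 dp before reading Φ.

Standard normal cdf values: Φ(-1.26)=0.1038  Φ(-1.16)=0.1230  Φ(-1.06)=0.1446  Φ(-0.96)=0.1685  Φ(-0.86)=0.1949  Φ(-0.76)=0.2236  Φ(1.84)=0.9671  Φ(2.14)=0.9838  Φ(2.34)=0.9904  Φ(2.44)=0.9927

Lower: z₀ + z₁ = 0.116 + (-1.645) = -1.529; 1 − a(z₀+z₁) = 1 − (0.073)(-1.529) = 1.1116; argument = 0.116 + (-1.529)/1.1116 = -1.2595 → -1.26.
α₁ = Φ(-1.26) = 0.1038; rank = round(500 × 0.1038) = 52; θ*₍52₎ = 2.287.
Upper: z₀ + z₂ = 1.761; 1 − a(z₀+z₂) = 0.8714; argument = 2.1368 → 2.14; α₂ = 0.9838; rank = 492; θ*₍492₎ = 3.003.

(2.287, 3.003)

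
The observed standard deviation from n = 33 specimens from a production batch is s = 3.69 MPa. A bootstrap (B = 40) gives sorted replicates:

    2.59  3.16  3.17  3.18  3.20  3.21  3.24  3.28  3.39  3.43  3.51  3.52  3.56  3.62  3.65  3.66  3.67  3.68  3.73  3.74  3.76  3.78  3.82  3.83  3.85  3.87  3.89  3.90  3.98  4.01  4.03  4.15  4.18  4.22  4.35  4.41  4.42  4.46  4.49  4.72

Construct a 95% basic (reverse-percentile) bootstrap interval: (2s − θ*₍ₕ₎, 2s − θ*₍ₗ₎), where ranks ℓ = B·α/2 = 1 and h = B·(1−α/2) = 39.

(2.89, 4.79)

Percentile endpoints at ranks 1 and 39: θ*₍1₎ = 2.59, θ*₍39₎ = 4.49.
Basic interval reflects these around s:
  lower = 2 × 3.69 − 4.49 = 2.89
  upper = 2 × 3.69 − 2.59 = 4.79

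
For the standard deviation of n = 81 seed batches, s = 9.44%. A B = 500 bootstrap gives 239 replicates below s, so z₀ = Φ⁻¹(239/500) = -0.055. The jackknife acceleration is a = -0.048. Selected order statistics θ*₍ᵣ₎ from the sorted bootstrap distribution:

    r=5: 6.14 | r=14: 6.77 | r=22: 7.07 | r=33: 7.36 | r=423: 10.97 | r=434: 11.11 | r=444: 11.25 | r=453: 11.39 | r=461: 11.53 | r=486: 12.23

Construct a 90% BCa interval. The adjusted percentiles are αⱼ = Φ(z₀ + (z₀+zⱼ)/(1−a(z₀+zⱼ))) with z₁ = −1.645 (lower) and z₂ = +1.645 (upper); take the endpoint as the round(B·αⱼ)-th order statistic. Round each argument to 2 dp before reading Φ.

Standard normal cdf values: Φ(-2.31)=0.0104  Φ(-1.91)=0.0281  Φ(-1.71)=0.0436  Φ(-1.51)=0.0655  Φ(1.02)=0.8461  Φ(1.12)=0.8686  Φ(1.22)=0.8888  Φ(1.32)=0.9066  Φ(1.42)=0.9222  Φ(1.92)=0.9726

Lower: z₀ + z₁ = -0.055 + (-1.645) = -1.700; 1 − a(z₀+z₁) = 1 − (-0.048)(-1.700) = 0.9184; argument = -0.055 + (-1.700)/0.9184 = -1.9060 → -1.91.
α₁ = Φ(-1.91) = 0.0281; rank = round(500 × 0.0281) = 14; θ*₍14₎ = 6.77.
Upper: z₀ + z₂ = 1.590; 1 − a(z₀+z₂) = 1.0763; argument = 1.4223 → 1.42; α₂ = 0.9222; rank = 461; θ*₍461₎ = 11.53.

(6.77, 11.53)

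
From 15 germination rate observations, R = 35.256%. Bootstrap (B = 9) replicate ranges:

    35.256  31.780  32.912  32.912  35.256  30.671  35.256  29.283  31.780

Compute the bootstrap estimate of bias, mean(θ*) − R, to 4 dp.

mean(θ*) = (35.256 + 31.780 + 32.912 + 32.912 + 35.256 + 30.671 + 35.256 + 29.283 + 31.780) / 9 = 32.78956
bias = 32.78956 − 35.256

bias = −2.4664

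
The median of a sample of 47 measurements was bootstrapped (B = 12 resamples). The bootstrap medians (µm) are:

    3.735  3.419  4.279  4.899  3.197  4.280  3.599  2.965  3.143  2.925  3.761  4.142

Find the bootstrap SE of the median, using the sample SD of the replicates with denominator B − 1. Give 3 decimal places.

SE* = 0.611

Bootstrap SE is the standard deviation of the 12 replicate medians.
Mean of replicates: (3.735 + 3.419 + 4.279 + 4.899 + 3.197 + 4.280 + 3.599 + 2.965 + 3.143 + 2.925 + 3.761 + 4.142) / 12 = 44.3440 / 12 = 3.6953
Sum of squared deviations: (+0.0397)² + (−0.2763)² + (+0.5837)² + (+1.2037)² + (−0.4983)² + (+0.5847)² + (−0.0963)² + (−0.7303)² + (−0.5523)² + (−0.7703)² + (+0.0657)² + (+0.4467)² = 4.1026
Variance = 4.1026 / 11 = 0.3730
SE* = √0.3730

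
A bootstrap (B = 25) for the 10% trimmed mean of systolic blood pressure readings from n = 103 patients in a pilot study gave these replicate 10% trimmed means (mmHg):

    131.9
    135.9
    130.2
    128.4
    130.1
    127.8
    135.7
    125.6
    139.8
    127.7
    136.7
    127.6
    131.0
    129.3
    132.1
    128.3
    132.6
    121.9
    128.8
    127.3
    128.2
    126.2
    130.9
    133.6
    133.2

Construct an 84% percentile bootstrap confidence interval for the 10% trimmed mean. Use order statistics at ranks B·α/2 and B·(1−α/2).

Sorted replicates: 121.9, 125.6, 126.2, 127.3, 127.6, 127.7, 127.8, 128.2, 128.3, 128.4, 128.8, 129.3, 130.1, 130.2, 130.9, 131.0, 131.9, 132.1, 132.6, 133.2, 133.6, 135.7, 135.9, 136.7, 139.8
α = 0.16; lower rank = 25 × 0.080 = 2; upper rank = 25 × 0.920 = 23.
The 2nd smallest replicate is 125.6; the 23rd is 135.9.

(125.6, 135.9)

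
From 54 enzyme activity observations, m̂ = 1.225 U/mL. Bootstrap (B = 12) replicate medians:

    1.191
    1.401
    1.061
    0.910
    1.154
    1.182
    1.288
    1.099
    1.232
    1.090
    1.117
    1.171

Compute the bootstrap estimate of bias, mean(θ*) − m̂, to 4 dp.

bias = −0.0670

mean(θ*) = (1.191 + 1.401 + 1.061 + 0.910 + 1.154 + 1.182 + 1.288 + 1.099 + 1.232 + 1.090 + 1.117 + 1.171) / 12 = 1.15800
bias = 1.15800 − 1.225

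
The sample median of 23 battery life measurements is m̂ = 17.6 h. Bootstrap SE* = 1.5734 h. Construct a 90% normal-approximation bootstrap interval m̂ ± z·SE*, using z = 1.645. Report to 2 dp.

Margin = 1.645 × 1.5734 = 2.588
Interval: 17.6 ± 2.588

(15.01, 20.19)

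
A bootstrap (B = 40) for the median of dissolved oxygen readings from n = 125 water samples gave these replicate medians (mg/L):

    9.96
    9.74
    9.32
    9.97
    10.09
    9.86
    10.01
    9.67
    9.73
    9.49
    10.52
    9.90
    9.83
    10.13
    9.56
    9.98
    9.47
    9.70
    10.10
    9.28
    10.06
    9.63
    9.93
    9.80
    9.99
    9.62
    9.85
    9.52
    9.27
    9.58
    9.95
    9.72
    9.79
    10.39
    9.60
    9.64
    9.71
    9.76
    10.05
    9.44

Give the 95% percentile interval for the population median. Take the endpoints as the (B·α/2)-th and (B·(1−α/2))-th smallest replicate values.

Sorted replicates: 9.27, 9.28, 9.32, 9.44, 9.47, 9.49, 9.52, 9.56, 9.58, 9.60, 9.62, 9.63, 9.64, 9.67, 9.70, 9.71, 9.72, 9.73, 9.74, 9.76, 9.79, 9.80, 9.83, 9.85, 9.86, 9.90, 9.93, 9.95, 9.96, 9.97, 9.98, 9.99, 10.01, 10.05, 10.06, 10.09, 10.10, 10.13, 10.39, 10.52
α = 0.05; lower rank = 40 × 0.025 = 1; upper rank = 40 × 0.975 = 39.
The 1st smallest replicate is 9.27; the 39th is 10.39.

(9.27, 10.39)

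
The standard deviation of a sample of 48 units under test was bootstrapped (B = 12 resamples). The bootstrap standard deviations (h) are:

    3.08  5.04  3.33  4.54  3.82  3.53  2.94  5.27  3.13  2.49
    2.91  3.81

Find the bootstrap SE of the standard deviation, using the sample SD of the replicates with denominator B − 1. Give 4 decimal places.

SE* = 0.8797

Bootstrap SE is the standard deviation of the 12 replicate standard deviations.
Mean of replicates: (3.08 + 5.04 + 3.33 + 4.54 + 3.82 + 3.53 + 2.94 + 5.27 + 3.13 + 2.49 + 2.91 + 3.81) / 12 = 43.89000 / 12 = 3.65750
Sum of squared deviations: (−0.57750)² + (+1.38250)² + (−0.32750)² + (+0.88250)² + (+0.16250)² + (−0.12750)² + (−0.71750)² + (+1.61250)² + (−0.52750)² + (−1.16750)² + (−0.74750)² + (+0.15250)² = 8.51182
Variance = 8.51182 / 11 = 0.77380
SE* = √0.77380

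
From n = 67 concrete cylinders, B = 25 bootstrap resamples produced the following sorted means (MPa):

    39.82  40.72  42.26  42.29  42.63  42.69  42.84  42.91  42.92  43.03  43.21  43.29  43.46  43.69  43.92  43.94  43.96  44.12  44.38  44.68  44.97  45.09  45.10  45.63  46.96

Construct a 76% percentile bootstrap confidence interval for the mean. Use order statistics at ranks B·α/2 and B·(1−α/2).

α = 0.24; lower rank = 25 × 0.120 = 3; upper rank = 25 × 0.880 = 22.
The 3rd smallest replicate is 42.26; the 22nd is 45.09.

(42.26, 45.09)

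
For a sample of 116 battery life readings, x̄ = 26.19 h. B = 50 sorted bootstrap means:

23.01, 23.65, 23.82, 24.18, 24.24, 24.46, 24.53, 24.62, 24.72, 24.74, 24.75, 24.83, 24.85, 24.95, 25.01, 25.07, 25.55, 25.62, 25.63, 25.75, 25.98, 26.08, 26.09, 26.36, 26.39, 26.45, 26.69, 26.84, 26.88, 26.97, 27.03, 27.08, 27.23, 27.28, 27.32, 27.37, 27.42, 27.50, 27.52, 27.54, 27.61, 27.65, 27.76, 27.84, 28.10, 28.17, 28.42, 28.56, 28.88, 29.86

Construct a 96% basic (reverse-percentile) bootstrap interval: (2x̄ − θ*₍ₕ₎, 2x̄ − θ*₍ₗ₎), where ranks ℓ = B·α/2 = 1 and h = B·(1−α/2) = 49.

Percentile endpoints at ranks 1 and 49: θ*₍1₎ = 23.01, θ*₍49₎ = 28.88.
Basic interval reflects these around x̄:
  lower = 2 × 26.19 − 28.88 = 23.50
  upper = 2 × 26.19 − 23.01 = 29.37

(23.50, 29.37)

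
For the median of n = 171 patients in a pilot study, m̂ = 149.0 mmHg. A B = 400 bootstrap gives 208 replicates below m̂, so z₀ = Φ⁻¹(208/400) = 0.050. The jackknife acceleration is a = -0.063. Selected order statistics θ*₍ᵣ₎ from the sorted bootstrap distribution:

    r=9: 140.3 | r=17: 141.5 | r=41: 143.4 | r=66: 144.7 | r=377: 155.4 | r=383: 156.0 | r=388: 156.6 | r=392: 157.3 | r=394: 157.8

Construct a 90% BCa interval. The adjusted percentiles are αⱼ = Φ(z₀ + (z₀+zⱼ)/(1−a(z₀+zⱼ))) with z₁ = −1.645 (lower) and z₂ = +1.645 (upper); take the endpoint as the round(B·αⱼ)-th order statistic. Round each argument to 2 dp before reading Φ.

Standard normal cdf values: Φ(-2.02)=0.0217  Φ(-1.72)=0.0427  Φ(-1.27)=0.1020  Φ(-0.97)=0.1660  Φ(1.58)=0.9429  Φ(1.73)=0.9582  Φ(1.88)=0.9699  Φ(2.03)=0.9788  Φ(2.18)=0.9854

(141.5, 155.4)

Lower: z₀ + z₁ = 0.050 + (-1.645) = -1.595; 1 − a(z₀+z₁) = 1 − (-0.063)(-1.595) = 0.8995; argument = 0.050 + (-1.595)/0.8995 = -1.7232 → -1.72.
α₁ = Φ(-1.72) = 0.0427; rank = round(400 × 0.0427) = 17; θ*₍17₎ = 141.5.
Upper: z₀ + z₂ = 1.695; 1 − a(z₀+z₂) = 1.1068; argument = 1.5815 → 1.58; α₂ = 0.9429; rank = 377; θ*₍377₎ = 155.4.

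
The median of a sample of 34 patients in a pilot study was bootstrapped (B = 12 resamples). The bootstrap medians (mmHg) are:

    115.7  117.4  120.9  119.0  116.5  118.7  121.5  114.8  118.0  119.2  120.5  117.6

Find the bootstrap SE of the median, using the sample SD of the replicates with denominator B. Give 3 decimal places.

SE* = 1.978

Bootstrap SE is the standard deviation of the 12 replicate medians.
Mean of replicates: (115.7 + 117.4 + 120.9 + 119.0 + 116.5 + 118.7 + 121.5 + 114.8 + 118.0 + 119.2 + 120.5 + 117.6) / 12 = 1419.8000 / 12 = 118.3167
Sum of squared deviations: (−2.6167)² + (−0.9167)² + (+2.5833)² + (+0.6833)² + (−1.8167)² + (+0.3833)² + (+3.1833)² + (−3.5167)² + (−0.3167)² + (+0.8833)² + (+2.1833)² + (−0.7167)² = 46.9367
Variance = 46.9367 / 12 = 3.9114
SE* = √3.9114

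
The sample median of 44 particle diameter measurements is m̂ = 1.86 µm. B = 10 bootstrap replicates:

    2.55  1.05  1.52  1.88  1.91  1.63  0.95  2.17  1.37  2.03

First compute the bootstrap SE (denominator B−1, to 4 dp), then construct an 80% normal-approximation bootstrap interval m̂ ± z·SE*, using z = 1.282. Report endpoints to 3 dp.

Mean of replicates = 1.7060; sum of squared deviations = 2.2596; SE* = √(2.2596/9) = 0.5011
Margin = 1.282 × 0.5011 = 0.6424
Interval: 1.86 ± 0.6424

(1.218, 2.502)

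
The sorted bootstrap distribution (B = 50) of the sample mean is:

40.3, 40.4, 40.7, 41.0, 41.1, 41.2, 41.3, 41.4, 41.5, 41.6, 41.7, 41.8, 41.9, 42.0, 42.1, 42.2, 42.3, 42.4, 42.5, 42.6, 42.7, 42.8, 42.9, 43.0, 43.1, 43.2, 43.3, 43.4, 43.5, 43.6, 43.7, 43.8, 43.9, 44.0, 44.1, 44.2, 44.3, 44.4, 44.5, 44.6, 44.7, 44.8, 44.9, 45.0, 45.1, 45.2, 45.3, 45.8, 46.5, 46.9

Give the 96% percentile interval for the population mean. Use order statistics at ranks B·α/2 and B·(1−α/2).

α = 0.04; lower rank = 50 × 0.020 = 1; upper rank = 50 × 0.980 = 49.
The 1st smallest replicate is 40.3; the 49th is 46.5.

(40.3, 46.5)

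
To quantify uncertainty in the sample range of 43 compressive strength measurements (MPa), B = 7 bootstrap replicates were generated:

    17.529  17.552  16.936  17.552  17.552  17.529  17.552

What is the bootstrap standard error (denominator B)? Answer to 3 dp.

Bootstrap SE is the standard deviation of the 7 replicate ranges.
Mean of replicates: (17.529 + 17.552 + 16.936 + 17.552 + 17.552 + 17.529 + 17.552) / 7 = 122.2020 / 7 = 17.4574
Sum of squared deviations: (+0.0716)² + (+0.0946)² + (−0.5214)² + (+0.0946)² + (+0.0946)² + (+0.0716)² + (+0.0946)² = 0.3179
Variance = 0.3179 / 7 = 0.0454
SE* = √0.0454

SE* = 0.213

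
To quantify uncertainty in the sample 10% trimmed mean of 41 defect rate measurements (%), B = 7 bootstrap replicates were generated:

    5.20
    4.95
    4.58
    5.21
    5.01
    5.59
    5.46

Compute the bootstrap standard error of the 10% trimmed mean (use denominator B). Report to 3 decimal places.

Bootstrap SE is the standard deviation of the 7 replicate 10% trimmed means.
Mean of replicates: (5.20 + 4.95 + 4.58 + 5.21 + 5.01 + 5.59 + 5.46) / 7 = 36.0000 / 7 = 5.1429
Sum of squared deviations: (+0.0571)² + (−0.1929)² + (−0.5629)² + (+0.0671)² + (−0.1329)² + (+0.4471)² + (+0.3171)² = 0.6799
Variance = 0.6799 / 7 = 0.0971
SE* = √0.0971

SE* = 0.312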